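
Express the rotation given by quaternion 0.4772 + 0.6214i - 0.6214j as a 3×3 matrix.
[[0.2277, -0.7723, -0.5931], [-0.7723, 0.2277, -0.5931], [0.5931, 0.5931, -0.5446]]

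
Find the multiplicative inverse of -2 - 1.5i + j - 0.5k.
-0.2667 + 0.2i - 0.1333j + 0.0667k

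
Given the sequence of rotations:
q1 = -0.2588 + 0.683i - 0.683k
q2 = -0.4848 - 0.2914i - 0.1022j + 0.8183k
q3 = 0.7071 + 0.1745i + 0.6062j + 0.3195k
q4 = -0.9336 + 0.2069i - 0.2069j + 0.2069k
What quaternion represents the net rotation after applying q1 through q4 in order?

q2 · q1 = 0.8834 - 0.1859i + 0.3863j + 0.1891k
q3 · q2 · q1 = 0.3625 + 0.0139i + 0.7163j + 0.5961k
q4 · q3 · q2 · q1 = -0.3164 - 0.2095i - 0.8642j - 0.3304k
-0.3164 - 0.2095i - 0.8642j - 0.3304k


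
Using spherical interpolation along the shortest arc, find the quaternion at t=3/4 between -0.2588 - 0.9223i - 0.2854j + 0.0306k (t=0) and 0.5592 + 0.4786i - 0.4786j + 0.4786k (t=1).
-0.5422 - 0.6793i + 0.3084j - 0.3866k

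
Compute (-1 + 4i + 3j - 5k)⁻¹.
-0.0196 - 0.0784i - 0.0588j + 0.098k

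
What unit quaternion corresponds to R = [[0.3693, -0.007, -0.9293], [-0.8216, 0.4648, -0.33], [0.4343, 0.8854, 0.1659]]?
0.7071 + 0.4297i - 0.4821j - 0.288k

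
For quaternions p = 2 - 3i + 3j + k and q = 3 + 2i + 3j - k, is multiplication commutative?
No: pq = 4 - 11i + 14j - 14k ≠ 4 + i + 16j + 16k = qp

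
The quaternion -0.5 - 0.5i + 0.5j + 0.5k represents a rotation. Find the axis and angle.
axis = (-√3/3, √3/3, √3/3), θ = 4π/3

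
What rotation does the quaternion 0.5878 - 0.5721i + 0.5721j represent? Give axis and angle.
axis = (-√2/2, √2/2, 0), θ = 108°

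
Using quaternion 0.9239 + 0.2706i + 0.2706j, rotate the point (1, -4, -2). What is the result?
(-0.732, -2.268, -3.914)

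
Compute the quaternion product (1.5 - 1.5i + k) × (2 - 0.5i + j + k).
1.25 - 4.75i + 2.5j + 2k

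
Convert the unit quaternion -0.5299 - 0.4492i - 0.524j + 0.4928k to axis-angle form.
axis = (-0.5297, -0.6179, 0.5811), θ = 244°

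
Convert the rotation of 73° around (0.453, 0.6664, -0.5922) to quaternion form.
0.8039 + 0.2695i + 0.3964j - 0.3523k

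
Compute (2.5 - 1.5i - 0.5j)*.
2.5 + 1.5i + 0.5j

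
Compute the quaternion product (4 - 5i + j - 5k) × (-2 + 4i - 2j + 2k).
24 + 18i - 20j + 24k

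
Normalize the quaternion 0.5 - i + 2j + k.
0.2 - 0.4i + 0.8j + 0.4k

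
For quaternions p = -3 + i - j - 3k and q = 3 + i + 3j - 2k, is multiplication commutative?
No: pq = -13 + 11i - 13j + k ≠ -13 - 11i - 11j - 7k = qp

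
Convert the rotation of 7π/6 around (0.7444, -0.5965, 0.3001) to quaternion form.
-0.2588 + 0.719i - 0.5762j + 0.2899k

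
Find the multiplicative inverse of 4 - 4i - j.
0.1212 + 0.1212i + 0.0303j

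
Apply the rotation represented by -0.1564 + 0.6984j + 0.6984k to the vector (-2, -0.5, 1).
(1.574, 1.4, -0.9)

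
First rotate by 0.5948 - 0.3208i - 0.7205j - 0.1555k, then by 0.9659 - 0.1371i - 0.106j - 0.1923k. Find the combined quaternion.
0.4243 - 0.5135i - 0.7186j - 0.1998k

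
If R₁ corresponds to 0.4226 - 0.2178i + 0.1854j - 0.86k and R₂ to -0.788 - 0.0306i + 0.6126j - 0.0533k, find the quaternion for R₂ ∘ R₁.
-0.4991 - 0.3583i + 0.0981j + 0.7829k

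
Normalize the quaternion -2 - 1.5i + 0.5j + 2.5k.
-0.5601 - 0.4201i + 0.14j + 0.7001k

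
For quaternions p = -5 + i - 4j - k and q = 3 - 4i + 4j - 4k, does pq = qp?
No: pq = 1 + 43i - 24j + 5k ≠ 1 + 3i - 40j + 29k = qp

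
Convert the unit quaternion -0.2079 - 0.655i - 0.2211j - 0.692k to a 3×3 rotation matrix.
[[-0.0555, 0.0019, 0.9985], [0.5774, -0.8158, 0.0337], [0.8146, 0.5784, 0.0442]]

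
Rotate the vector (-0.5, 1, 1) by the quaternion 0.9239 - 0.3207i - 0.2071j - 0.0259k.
(-0.642, 1.354, -0.073)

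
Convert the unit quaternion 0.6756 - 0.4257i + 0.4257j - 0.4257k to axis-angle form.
axis = (-√3/3, √3/3, -√3/3), θ = 95°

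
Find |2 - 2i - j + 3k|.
√18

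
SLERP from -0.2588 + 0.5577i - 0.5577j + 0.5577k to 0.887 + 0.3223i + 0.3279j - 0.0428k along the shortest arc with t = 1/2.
-0.7228 + 0.1485i - 0.5586j + 0.3788k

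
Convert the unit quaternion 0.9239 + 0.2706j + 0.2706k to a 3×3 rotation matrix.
[[0.7071, -0.5, 0.5], [0.5, 0.8536, 0.1464], [-0.5, 0.1464, 0.8536]]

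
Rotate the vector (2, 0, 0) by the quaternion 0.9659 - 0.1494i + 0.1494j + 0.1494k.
(1.821, 0.488, -0.667)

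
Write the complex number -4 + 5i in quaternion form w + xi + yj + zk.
-4 + 5i + 0j + 0k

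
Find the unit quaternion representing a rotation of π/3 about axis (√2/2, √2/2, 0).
0.866 + 0.3536i + 0.3536j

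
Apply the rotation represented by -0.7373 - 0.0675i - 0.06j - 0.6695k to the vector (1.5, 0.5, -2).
(-0.703, 1.579, -1.875)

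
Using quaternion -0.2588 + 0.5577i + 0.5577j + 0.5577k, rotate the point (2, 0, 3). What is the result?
(0.512, 3.399, 1.089)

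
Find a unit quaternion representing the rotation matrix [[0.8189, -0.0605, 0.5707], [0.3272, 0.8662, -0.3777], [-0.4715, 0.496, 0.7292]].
0.9239 + 0.2364i + 0.282j + 0.1049k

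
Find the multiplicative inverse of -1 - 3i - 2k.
-0.0714 + 0.2143i + 0.1429k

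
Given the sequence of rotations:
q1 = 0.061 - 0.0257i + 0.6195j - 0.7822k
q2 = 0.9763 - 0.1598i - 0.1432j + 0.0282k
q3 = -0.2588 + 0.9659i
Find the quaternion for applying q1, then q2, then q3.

q2 · q1 = 0.1662 + 0.0597i + 0.4704j - 0.8646k
q3 · q2 · q1 = -0.1007 + 0.1451i + 0.7134j + 0.6781k
-0.1007 + 0.1451i + 0.7134j + 0.6781k


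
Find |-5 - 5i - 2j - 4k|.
√70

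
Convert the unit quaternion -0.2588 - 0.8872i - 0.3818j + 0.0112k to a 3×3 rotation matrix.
[[0.7082, 0.6833, 0.1777], [0.6717, -0.5745, -0.4678], [-0.2175, 0.4507, -0.8658]]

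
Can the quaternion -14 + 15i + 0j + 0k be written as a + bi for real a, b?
Yes. The quaternion -14 + 15i has j- and k-coefficients y = z = 0, so it lies in the complex subalgebra spanned by 1 and i.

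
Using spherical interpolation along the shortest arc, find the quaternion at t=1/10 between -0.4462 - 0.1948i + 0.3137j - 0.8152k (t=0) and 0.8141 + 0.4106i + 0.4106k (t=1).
-0.4956 - 0.2223i + 0.2866j - 0.7892k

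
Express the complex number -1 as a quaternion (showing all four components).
-1 + 0i + 0j + 0k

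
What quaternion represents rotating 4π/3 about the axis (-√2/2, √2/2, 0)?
-0.5 - 0.6124i + 0.6124j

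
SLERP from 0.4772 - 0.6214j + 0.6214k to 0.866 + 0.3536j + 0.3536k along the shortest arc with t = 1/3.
0.7164 - 0.3271j + 0.6163k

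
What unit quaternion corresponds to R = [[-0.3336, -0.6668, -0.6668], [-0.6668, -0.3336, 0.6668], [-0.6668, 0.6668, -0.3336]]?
-0.5774i + 0.5774j + 0.5774k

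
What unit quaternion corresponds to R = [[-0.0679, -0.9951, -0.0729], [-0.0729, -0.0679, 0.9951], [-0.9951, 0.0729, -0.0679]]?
0.4462 - 0.5167i + 0.5167j + 0.5167k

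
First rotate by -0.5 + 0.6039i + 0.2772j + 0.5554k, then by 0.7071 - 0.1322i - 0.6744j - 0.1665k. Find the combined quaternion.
0.0057 + 0.1647i + 0.5061j + 0.8466k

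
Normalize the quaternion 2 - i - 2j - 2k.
0.5547 - 0.2774i - 0.5547j - 0.5547k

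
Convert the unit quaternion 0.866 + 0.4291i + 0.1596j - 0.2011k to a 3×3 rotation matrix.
[[0.8682, 0.4853, 0.1038], [-0.2113, 0.5509, -0.8074], [-0.449, 0.679, 0.5808]]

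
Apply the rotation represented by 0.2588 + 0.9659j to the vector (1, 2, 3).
(0.634, 2, -3.098)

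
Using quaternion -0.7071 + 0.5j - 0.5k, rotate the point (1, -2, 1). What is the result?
(0.707, -0.793, 2.207)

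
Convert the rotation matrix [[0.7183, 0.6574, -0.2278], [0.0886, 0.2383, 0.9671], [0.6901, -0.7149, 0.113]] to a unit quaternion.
0.7193 - 0.5846i - 0.319j - 0.1977k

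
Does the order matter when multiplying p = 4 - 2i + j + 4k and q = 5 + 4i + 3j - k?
Yes: pq = 29 - 7i + 31j + 6k ≠ 29 + 19i + 3j + 26k = qp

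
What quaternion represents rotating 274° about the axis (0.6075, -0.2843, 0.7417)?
-0.7314 + 0.4143i - 0.1939j + 0.5058k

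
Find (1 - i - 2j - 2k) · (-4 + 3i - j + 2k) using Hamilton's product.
1 + i + 3j + 17k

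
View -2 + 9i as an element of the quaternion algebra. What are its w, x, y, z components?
-2 + 9i + 0j + 0k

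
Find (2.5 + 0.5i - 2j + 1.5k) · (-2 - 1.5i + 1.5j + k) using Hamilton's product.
-2.75 - 9i + 5j - 2.75k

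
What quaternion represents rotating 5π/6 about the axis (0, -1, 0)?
0.2588 - 0.9659j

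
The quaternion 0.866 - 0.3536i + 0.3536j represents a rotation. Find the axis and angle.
axis = (-√2/2, √2/2, 0), θ = π/3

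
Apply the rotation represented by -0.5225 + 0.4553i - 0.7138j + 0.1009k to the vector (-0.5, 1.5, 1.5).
(0.46, 1.723, -1.253)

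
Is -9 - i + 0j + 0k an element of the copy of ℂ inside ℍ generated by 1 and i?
Yes. The quaternion -9 - i has j- and k-coefficients y = z = 0, so it lies in the complex subalgebra spanned by 1 and i.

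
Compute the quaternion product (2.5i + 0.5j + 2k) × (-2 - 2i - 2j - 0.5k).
7 - 1.25i - 3.75j - 8k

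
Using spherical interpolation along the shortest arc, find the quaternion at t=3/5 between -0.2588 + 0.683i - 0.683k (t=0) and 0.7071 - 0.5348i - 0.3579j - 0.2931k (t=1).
-0.6315 + 0.7205i + 0.2544j - 0.1321k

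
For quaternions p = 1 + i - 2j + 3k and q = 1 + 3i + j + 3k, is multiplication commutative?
No: pq = -9 - 5i + 5j + 13k ≠ -9 + 13i - 7j - k = qp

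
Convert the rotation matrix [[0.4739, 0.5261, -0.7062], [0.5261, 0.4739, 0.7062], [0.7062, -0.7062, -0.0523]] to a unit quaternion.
0.6884 - 0.5129i - 0.5129j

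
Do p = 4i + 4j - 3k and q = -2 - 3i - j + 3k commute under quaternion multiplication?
No: pq = 25 + i - 11j + 14k ≠ 25 - 17i - 5j - 2k = qp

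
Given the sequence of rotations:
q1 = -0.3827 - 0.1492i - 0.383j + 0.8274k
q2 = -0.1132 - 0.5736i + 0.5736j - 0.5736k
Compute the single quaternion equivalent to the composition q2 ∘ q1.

q2 · q1 = 0.652 + 0.4913i + 0.384j + 0.4311k
0.652 + 0.4913i + 0.384j + 0.4311k


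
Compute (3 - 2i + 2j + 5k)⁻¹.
0.0714 + 0.0476i - 0.0476j - 0.119k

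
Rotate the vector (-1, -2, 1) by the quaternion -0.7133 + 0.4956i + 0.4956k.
(-1.432, 1.379, 1.432)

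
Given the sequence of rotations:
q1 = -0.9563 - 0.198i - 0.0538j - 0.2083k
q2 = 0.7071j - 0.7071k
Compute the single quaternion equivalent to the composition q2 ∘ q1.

q2 · q1 = -0.1092 - 0.1853i - 0.5362j + 0.8162k
-0.1092 - 0.1853i - 0.5362j + 0.8162k


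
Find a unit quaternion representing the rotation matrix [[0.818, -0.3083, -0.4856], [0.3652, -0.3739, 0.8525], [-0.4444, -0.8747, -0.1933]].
0.5592 - 0.7722i - 0.0184j + 0.3011k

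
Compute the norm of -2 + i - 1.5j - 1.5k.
3.082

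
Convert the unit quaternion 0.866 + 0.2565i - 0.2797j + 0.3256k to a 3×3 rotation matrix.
[[0.6315, -0.7074, -0.3174], [0.4205, 0.6564, -0.6264], [0.6515, 0.2621, 0.712]]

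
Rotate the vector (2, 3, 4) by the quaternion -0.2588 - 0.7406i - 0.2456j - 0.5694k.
(4.551, -1.334, 2.551)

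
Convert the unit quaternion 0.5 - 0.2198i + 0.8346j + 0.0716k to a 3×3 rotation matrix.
[[-0.4034, -0.4385, 0.8031], [-0.2953, 0.8931, 0.3393], [-0.8661, -0.1003, -0.4897]]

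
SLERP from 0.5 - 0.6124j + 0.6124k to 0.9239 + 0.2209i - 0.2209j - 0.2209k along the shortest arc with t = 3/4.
0.912 + 0.1818i - 0.3677j + 0.0042k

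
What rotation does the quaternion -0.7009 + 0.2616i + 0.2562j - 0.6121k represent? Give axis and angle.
axis = (0.3668, 0.3592, -0.8582), θ = 269°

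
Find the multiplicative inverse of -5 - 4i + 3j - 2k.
-0.0926 + 0.0741i - 0.0556j + 0.037k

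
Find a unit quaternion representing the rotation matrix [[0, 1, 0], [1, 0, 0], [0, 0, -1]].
0.7071i + 0.7071j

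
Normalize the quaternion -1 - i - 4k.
-0.2357 - 0.2357i - 0.9428k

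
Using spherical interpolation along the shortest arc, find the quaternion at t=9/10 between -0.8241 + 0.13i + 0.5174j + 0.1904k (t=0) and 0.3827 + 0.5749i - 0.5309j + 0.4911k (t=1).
-0.463 - 0.5247i + 0.5641j - 0.4383k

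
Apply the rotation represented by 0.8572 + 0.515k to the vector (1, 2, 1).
(-1.296, 1.822, 1)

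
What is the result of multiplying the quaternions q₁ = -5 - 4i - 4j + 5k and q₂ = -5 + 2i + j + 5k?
12 - 15i + 45j - 46k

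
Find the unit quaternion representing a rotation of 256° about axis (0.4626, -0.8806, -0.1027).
-0.6157 + 0.3645i - 0.6939j - 0.0809k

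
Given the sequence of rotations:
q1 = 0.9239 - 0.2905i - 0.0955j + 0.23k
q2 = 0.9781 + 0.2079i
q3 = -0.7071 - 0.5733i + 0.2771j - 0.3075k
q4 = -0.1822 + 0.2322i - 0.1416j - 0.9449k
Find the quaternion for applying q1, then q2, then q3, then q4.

q2 · q1 = 0.9641 - 0.0921i - 0.1412j + 0.2051k
q3 · q2 · q1 = -0.6323 - 0.4742i + 0.5129j - 0.335k
q4 · q3 · q2 · q1 = -0.0186 + 0.4717i + 0.5219j + 0.7104k
-0.0186 + 0.4717i + 0.5219j + 0.7104k


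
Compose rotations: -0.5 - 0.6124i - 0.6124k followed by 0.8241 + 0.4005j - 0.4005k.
-0.6573 - 0.7499i + 0.045j - 0.0592k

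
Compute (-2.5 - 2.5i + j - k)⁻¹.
-0.1724 + 0.1724i - 0.069j + 0.069k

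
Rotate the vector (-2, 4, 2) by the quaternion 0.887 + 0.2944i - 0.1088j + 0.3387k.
(-4.141, 0.123, 2.615)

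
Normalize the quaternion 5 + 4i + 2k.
0.7454 + 0.5963i + 0.2981k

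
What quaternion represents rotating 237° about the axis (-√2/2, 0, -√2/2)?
-0.4772 - 0.6214i - 0.6214k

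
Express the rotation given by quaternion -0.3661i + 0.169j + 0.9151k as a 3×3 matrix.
[[-0.7319, -0.1237, -0.67], [-0.1237, -0.9429, 0.3093], [-0.67, 0.3093, 0.6748]]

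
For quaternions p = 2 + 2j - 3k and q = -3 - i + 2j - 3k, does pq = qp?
No: pq = -19 - 2i + j + 5k ≠ -19 - 2i - 5j + k = qp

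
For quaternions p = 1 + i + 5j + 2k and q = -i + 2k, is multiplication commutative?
No: pq = -3 + 9i - 4j + 7k ≠ -3 - 11i + 4j - 3k = qp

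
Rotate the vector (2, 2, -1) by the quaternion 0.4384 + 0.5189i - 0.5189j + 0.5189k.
(-2.225, 0.672, 1.897)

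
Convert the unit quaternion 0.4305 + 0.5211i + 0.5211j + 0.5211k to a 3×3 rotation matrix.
[[-0.0862, 0.0944, 0.9918], [0.9918, -0.0862, 0.0944], [0.0944, 0.9918, -0.0862]]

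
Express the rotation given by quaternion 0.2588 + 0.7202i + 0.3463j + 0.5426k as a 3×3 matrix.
[[0.1713, 0.218, 0.9608], [0.7797, -0.6262, 0.003], [0.6023, 0.7486, -0.2772]]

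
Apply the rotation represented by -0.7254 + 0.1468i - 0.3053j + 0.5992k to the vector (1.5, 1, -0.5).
(0.614, -1.123, -1.365)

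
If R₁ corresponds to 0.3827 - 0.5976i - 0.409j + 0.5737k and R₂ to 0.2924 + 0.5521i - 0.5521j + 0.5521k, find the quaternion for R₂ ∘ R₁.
-0.1007 - 0.0544i - 0.9776j - 0.1767k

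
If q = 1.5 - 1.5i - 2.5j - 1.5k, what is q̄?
1.5 + 1.5i + 2.5j + 1.5k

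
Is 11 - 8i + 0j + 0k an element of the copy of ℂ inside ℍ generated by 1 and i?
Yes. The quaternion 11 - 8i has j- and k-coefficients y = z = 0, so it lies in the complex subalgebra spanned by 1 and i.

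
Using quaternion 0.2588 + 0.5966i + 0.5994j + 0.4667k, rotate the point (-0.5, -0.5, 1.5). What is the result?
(1.141, -0.029, -1.203)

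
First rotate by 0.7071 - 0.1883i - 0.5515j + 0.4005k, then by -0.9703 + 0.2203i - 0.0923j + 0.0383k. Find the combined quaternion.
-0.7109 + 0.3226i + 0.3744j - 0.5004k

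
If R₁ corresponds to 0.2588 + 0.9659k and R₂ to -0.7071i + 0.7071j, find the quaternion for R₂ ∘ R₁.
0.5i + 0.866j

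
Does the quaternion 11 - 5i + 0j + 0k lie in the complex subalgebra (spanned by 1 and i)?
Yes. The quaternion 11 - 5i has j- and k-coefficients y = z = 0, so it lies in the complex subalgebra spanned by 1 and i.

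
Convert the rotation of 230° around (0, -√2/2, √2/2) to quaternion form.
-0.4226 - 0.6409j + 0.6409k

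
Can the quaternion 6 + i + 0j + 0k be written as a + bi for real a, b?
Yes. The quaternion 6 + i has j- and k-coefficients y = z = 0, so it lies in the complex subalgebra spanned by 1 and i.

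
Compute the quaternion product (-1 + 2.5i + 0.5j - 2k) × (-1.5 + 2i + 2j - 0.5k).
-5.5 - 2i - 5.5j + 7.5k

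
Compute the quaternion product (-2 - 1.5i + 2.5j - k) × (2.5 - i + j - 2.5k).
-11.5 - 7i + 1.5j + 3.5k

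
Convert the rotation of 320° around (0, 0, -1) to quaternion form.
-0.9397 - 0.342k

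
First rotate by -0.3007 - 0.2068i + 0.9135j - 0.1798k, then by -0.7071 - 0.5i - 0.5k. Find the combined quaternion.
0.0193 + 0.7533i - 0.6324j - 0.1793k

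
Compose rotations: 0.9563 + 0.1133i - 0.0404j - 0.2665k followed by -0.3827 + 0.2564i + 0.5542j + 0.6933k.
-0.1879 + 0.0822i + 0.6923j + 0.6918k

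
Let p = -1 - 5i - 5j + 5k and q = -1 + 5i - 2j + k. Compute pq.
11 + 5i + 37j + 29k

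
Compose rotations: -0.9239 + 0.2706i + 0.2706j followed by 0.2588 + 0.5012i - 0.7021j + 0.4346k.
-0.1847 - 0.5106i + 0.8363j - 0.0759k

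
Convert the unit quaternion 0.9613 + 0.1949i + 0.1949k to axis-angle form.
axis = (√2/2, 0, √2/2), θ = 32°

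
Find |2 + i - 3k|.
√14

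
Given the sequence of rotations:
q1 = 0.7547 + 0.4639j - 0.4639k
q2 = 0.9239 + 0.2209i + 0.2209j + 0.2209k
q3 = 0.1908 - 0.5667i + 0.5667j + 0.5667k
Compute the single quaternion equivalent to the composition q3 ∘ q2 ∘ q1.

q2 · q1 = 0.6973 - 0.0382i + 0.6978j - 0.1594k
q3 · q2 · q1 = -0.1937 - 0.8882i + 0.4163j - 0.009k
-0.1937 - 0.8882i + 0.4163j - 0.009k


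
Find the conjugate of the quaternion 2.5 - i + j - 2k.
2.5 + i - j + 2k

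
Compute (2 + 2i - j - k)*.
2 - 2i + j + k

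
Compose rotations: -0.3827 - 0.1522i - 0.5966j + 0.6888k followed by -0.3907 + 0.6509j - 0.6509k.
0.9862 + 0.1195i + 0.0831j + 0.0791k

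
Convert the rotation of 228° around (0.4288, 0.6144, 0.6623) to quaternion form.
-0.4067 + 0.3917i + 0.5613j + 0.605k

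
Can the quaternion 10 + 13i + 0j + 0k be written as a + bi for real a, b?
Yes. The quaternion 10 + 13i has j- and k-coefficients y = z = 0, so it lies in the complex subalgebra spanned by 1 and i.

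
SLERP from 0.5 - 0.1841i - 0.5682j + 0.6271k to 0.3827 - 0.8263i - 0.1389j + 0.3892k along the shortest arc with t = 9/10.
0.409 - 0.7821i - 0.192j + 0.4293k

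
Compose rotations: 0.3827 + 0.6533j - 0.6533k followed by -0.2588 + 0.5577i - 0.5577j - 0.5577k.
-0.099 + 0.9421i - 0.0182j + 0.32k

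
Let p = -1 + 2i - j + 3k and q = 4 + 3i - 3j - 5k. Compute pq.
2 + 19i + 18j + 14k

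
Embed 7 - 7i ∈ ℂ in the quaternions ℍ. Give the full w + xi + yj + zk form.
7 - 7i + 0j + 0k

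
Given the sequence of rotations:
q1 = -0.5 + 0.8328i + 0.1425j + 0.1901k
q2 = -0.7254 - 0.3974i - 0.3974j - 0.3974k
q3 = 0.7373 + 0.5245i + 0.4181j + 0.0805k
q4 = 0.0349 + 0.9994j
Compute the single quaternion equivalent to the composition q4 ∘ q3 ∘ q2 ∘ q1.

q2 · q1 = 0.8258 - 0.4243i - 0.1601j + 0.3351k
q3 · q2 · q1 = 0.8714 + 0.2733i + 0.0173j + 0.407k
q4 · q3 · q2 · q1 = 0.0131 + 0.4163i + 0.8715j - 0.2589k
0.0131 + 0.4163i + 0.8715j - 0.2589k


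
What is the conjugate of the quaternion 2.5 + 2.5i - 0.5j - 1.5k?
2.5 - 2.5i + 0.5j + 1.5k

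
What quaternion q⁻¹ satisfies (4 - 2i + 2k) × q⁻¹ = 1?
0.1667 + 0.0833i - 0.0833k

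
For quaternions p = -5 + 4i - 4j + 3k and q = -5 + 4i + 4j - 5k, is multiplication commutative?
No: pq = 40 - 32i + 32j + 42k ≠ 40 - 48i - 32j - 22k = qp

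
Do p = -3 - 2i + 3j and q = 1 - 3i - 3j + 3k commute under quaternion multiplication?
No: pq = 16i + 18j + 6k ≠ -2i + 6j - 24k = qp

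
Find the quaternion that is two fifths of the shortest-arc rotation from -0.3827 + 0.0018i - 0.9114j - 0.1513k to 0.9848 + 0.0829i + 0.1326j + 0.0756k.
-0.7201 - 0.0376i - 0.6791j - 0.1378k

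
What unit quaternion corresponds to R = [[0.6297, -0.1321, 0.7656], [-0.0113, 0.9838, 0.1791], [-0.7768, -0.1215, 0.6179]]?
0.8988 - 0.0836i + 0.429j + 0.0336k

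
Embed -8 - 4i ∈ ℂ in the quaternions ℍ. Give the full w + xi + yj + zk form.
-8 - 4i + 0j + 0k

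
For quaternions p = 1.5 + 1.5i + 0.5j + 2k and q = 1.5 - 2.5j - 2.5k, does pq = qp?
No: pq = 8.5 + 6i + 0.75j - 4.5k ≠ 8.5 - 1.5i - 6.75j + 3k = qp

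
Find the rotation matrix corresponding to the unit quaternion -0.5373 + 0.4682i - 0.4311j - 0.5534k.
[[0.0158, -0.9984, -0.0549], [0.191, -0.0509, 0.9803], [-0.9815, -0.026, 0.1899]]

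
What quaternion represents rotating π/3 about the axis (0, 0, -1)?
0.866 - 0.5k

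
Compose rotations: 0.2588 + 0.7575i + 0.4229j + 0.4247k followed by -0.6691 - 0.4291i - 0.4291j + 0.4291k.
0.1511 - 0.9816i + 0.1133j - 0.0295k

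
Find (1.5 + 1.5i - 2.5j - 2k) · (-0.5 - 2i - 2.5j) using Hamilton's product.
-4 - 8.75i + 1.5j - 7.75k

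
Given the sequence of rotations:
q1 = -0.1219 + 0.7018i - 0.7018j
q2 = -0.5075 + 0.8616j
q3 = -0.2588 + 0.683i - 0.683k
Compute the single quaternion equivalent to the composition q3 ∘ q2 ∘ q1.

q2 · q1 = 0.6665 - 0.3562i + 0.2511j - 0.6047k
q3 · q2 · q1 = -0.3422 + 0.7189i + 0.5913j - 0.1272k
-0.3422 + 0.7189i + 0.5913j - 0.1272k


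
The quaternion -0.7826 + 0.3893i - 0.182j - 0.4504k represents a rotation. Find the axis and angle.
axis = (0.6254, -0.2924, -0.7235), θ = 283°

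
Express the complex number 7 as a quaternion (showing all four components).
7 + 0i + 0j + 0k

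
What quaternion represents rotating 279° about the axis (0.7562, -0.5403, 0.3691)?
-0.7604 + 0.4911i - 0.3509j + 0.2397k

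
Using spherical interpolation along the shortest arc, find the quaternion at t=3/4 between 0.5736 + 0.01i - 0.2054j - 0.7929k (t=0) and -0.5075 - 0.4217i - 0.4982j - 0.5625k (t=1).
-0.246 - 0.3602i - 0.498j - 0.7495k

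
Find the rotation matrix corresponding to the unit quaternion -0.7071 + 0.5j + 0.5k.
[[0, 0.7071, -0.7071], [-0.7071, 0.5, 0.5], [0.7071, 0.5, 0.5]]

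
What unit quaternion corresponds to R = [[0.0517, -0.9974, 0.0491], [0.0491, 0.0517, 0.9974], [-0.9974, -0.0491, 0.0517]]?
0.5374 - 0.4869i + 0.4869j + 0.4869k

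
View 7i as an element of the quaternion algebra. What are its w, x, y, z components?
0 + 7i + 0j + 0k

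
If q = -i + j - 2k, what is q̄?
i - j + 2k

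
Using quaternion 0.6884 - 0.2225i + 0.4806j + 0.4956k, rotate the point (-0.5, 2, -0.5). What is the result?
(-2.036, 0.194, 0.562)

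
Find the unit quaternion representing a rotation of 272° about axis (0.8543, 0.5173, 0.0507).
-0.7193 + 0.5934i + 0.3593j + 0.0352k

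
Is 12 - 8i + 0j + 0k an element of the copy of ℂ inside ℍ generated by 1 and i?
Yes. The quaternion 12 - 8i has j- and k-coefficients y = z = 0, so it lies in the complex subalgebra spanned by 1 and i.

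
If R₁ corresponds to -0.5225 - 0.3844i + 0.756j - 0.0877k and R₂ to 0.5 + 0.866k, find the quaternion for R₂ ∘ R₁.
-0.1853 - 0.8469i + 0.0451j - 0.4963k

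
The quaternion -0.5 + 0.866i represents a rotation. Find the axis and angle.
axis = (1, 0, 0), θ = 4π/3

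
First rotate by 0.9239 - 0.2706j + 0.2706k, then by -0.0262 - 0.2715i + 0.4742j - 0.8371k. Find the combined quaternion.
0.3306 - 0.349i + 0.5187j - 0.707k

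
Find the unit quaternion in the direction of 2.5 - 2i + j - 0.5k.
0.7372 - 0.5898i + 0.2949j - 0.1474k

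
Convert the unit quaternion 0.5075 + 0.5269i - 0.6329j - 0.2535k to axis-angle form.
axis = (0.6115, -0.7345, -0.2942), θ = 119°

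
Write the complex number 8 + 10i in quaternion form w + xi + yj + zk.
8 + 10i + 0j + 0k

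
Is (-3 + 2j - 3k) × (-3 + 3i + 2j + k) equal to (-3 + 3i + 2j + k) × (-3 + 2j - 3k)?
No: pq = 8 - i - 21j ≠ 8 - 17i - 3j + 12k = qp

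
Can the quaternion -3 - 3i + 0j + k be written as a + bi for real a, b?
No. The quaternion -3 - 3i + k has j-coefficient y = 0 and k-coefficient z = 1, not both zero, so it does not lie in the complex subalgebra spanned by 1 and i.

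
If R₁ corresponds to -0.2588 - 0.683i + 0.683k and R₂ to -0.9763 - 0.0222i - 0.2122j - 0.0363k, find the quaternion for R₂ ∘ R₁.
0.2623 + 0.5276i + 0.0949j - 0.8024k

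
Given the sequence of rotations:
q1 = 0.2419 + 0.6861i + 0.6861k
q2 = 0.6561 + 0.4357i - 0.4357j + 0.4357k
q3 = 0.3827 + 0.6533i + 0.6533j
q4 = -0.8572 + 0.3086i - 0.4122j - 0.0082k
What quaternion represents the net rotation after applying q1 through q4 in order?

q2 · q1 = -0.4392 + 0.2566i - 0.1054j + 0.8545k
q3 · q2 · q1 = -0.2669 + 0.3695i - 0.8855j + 0.0905k
q4 · q3 · q2 · q1 = -0.2495 - 0.4437i + 0.8381j - 0.1963k
-0.2495 - 0.4437i + 0.8381j - 0.1963k


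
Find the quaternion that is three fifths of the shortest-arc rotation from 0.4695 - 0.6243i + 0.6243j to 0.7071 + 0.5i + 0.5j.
0.7407 + 0.044i + 0.6704j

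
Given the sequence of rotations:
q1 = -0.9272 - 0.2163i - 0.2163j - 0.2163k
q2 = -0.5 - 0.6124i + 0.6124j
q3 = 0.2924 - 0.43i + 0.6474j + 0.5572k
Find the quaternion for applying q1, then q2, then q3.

q2 · q1 = 0.4636 + 0.5435i - 0.5921j + 0.3731k
q3 · q2 · q1 = 0.5447 + 0.531i + 0.5903j + 0.2702k
0.5447 + 0.531i + 0.5903j + 0.2702k


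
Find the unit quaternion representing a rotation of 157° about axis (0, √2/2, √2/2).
0.1994 + 0.6929j + 0.6929k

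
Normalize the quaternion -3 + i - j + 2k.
-0.7746 + 0.2582i - 0.2582j + 0.5164k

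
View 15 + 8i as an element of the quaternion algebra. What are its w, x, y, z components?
15 + 8i + 0j + 0k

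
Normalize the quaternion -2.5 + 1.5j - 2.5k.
-0.6509 + 0.3906j - 0.6509k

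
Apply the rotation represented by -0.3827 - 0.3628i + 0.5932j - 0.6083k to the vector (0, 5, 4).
(-4.531, -4.014, -2.088)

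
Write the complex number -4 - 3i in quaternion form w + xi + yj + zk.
-4 - 3i + 0j + 0k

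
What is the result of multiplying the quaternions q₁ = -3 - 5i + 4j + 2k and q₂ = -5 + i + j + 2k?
12 + 28i - 11j - 25k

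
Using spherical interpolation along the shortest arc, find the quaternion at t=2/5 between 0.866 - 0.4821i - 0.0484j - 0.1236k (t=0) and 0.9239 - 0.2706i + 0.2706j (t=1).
0.9074 - 0.4053i + 0.0813j - 0.0755k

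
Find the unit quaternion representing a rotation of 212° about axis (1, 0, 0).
-0.2756 + 0.9613i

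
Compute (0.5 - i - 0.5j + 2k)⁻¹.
0.0909 + 0.1818i + 0.0909j - 0.3636k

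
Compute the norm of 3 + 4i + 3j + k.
√35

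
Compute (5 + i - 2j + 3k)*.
5 - i + 2j - 3k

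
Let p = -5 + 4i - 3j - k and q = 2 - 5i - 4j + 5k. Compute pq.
3 + 14i - j - 58k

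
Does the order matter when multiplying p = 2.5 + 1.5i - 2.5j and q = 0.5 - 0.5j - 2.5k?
Yes: pq = 7i + 1.25j - 7k ≠ -5.5i - 6.25j - 5.5k = qp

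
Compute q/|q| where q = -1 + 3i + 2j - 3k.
-0.2085 + 0.6255i + 0.417j - 0.6255k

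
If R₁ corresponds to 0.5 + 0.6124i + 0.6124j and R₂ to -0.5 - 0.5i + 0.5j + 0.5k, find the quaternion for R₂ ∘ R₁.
-0.25 - 0.8624i + 0.25j - 0.3624k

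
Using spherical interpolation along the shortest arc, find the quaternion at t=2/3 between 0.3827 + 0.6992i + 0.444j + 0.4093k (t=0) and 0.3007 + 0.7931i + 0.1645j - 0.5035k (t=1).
0.3702 + 0.8556i + 0.2939j - 0.211k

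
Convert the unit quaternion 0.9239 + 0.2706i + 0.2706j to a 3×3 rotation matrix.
[[0.8536, 0.1464, 0.5], [0.1464, 0.8536, -0.5], [-0.5, 0.5, 0.7071]]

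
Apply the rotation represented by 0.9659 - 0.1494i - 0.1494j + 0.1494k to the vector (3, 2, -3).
(3.244, 2.089, -2.667)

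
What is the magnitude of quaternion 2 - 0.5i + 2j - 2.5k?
3.808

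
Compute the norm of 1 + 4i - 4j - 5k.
√58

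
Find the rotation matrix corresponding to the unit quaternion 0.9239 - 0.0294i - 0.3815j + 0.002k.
[[0.7089, 0.0187, -0.7051], [0.0261, 0.9983, 0.0528], [0.7048, -0.0559, 0.7072]]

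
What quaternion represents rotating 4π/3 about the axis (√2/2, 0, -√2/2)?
-0.5 + 0.6124i - 0.6124k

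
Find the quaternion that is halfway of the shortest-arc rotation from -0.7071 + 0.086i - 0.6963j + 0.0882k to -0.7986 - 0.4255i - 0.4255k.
-0.8721 - 0.1966i - 0.4033j - 0.1954k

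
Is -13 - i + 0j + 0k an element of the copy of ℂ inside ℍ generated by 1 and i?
Yes. The quaternion -13 - i has j- and k-coefficients y = z = 0, so it lies in the complex subalgebra spanned by 1 and i.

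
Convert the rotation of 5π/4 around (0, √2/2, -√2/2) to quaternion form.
-0.3827 + 0.6533j - 0.6533k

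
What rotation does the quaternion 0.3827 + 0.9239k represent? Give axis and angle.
axis = (0, 0, 1), θ = 3π/4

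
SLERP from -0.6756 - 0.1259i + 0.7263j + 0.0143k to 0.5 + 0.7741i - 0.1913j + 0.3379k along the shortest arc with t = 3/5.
-0.6422 - 0.5729i + 0.46j - 0.2184k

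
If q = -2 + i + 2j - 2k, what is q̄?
-2 - i - 2j + 2k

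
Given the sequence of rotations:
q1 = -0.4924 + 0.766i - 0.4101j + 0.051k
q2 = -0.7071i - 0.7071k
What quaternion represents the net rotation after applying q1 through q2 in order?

q2 · q1 = 0.5777 + 0.0582i - 0.5056j + 0.6382k
0.5777 + 0.0582i - 0.5056j + 0.6382k


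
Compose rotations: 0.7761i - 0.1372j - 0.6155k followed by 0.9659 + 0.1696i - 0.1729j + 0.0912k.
-0.0992 + 0.8686i + 0.0426j - 0.4836k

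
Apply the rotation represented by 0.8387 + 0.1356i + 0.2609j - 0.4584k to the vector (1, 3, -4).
(1.709, 2.797, -3.906)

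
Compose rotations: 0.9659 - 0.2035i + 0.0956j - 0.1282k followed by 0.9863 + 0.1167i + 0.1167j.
0.9653 - 0.103i + 0.222j - 0.0915k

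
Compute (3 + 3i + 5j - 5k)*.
3 - 3i - 5j + 5k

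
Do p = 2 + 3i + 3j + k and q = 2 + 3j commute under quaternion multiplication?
No: pq = -5 + 3i + 12j + 11k ≠ -5 + 9i + 12j - 7k = qp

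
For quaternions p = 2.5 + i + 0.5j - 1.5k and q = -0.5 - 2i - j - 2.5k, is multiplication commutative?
No: pq = -2.5 - 8.25i + 2.75j - 5.5k ≠ -2.5 - 2.75i - 8.25j - 5.5k = qp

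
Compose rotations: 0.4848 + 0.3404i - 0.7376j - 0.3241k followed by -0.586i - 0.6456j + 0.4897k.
-0.118 + 0.2863i - 0.3362j + 0.8894k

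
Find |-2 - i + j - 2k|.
√10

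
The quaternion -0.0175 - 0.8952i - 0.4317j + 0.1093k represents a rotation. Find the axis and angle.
axis = (-0.8953, -0.4318, 0.1093), θ = 182°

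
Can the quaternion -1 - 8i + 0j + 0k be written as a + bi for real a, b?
Yes. The quaternion -1 - 8i has j- and k-coefficients y = z = 0, so it lies in the complex subalgebra spanned by 1 and i.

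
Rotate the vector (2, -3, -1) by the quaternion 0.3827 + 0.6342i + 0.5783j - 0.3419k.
(-2.8, 1.939, -1.549)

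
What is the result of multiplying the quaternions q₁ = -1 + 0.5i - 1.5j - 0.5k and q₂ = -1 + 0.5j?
1.75 - 0.25i + j + 0.75k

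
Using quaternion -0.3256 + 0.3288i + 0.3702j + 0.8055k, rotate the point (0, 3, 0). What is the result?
(2.304, -1.542, 1.147)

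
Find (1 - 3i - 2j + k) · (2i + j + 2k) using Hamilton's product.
6 - 3i + 9j + 3k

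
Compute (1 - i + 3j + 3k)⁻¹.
0.05 + 0.05i - 0.15j - 0.15k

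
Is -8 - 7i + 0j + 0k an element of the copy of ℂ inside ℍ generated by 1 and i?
Yes. The quaternion -8 - 7i has j- and k-coefficients y = z = 0, so it lies in the complex subalgebra spanned by 1 and i.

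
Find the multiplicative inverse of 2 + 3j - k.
0.1429 - 0.2143j + 0.0714k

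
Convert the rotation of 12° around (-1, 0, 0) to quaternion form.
0.9945 - 0.1045i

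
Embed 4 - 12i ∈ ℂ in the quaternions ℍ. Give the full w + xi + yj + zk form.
4 - 12i + 0j + 0k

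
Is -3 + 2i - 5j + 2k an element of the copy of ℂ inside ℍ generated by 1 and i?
No. The quaternion -3 + 2i - 5j + 2k has j-coefficient y = -5 and k-coefficient z = 2, not both zero, so it does not lie in the complex subalgebra spanned by 1 and i.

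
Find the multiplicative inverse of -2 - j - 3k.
-0.1429 + 0.0714j + 0.2143k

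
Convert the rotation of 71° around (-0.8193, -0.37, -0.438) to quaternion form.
0.8141 - 0.4758i - 0.2149j - 0.2543k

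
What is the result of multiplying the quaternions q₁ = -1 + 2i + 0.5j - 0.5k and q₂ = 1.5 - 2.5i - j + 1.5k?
4.75 + 5.75i - 3k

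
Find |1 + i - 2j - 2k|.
√10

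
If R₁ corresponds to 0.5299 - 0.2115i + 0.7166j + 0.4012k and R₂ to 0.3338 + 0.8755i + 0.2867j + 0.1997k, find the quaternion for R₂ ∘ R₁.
0.0765 + 0.3652i - 0.0024j + 0.9278k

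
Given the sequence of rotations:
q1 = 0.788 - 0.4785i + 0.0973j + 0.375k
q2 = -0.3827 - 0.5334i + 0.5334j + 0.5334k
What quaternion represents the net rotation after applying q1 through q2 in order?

q2 · q1 = -0.8087 - 0.0891i + 0.3279j + 0.4801k
-0.8087 - 0.0891i + 0.3279j + 0.4801k


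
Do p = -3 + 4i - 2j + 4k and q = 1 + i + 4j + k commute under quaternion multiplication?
No: pq = -3 - 17i - 14j + 19k ≠ -3 + 19i - 14j - 17k = qp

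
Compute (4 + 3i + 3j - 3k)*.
4 - 3i - 3j + 3k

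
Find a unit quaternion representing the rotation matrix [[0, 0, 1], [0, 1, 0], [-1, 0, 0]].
0.7071 + 0.7071j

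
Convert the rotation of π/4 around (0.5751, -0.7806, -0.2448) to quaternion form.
0.9239 + 0.2201i - 0.2987j - 0.0937k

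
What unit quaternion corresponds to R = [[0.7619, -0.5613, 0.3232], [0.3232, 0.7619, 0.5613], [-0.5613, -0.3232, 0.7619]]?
0.9063 - 0.244i + 0.244j + 0.244k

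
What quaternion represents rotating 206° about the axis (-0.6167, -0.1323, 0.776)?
-0.225 - 0.6009i - 0.1289j + 0.7561k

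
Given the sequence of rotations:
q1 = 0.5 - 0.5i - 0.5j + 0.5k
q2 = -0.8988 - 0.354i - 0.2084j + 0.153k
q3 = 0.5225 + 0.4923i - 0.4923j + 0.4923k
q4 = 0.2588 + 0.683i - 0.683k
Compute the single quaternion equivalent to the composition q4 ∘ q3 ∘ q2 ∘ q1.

q2 · q1 = -0.8071 + 0.2447i + 0.4457j - 0.3001k
q3 · q2 · q1 = -0.175 - 0.3412i + 0.8984j - 0.2143k
q4 · q3 · q2 · q1 = 0.0414 + 0.4058i + 0.6119j + 0.6777k
0.0414 + 0.4058i + 0.6119j + 0.6777k


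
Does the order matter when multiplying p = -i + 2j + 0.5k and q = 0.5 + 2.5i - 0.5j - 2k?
Yes: pq = 4.5 - 4.25i + 0.25j - 4.25k ≠ 4.5 + 3.25i + 1.75j + 4.75k = qp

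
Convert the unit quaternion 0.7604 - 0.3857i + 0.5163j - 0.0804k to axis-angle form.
axis = (-0.5939, 0.795, -0.1238), θ = 81°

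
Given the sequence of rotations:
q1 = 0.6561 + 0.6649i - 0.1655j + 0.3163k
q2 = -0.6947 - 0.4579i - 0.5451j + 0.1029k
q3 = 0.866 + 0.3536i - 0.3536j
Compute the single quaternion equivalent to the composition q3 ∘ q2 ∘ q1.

q2 · q1 = -0.2741 - 0.9177i - 0.0294j + 0.286k
q3 · q2 · q1 = 0.0767 - 0.9928i - 0.0297j - 0.0872k
0.0767 - 0.9928i - 0.0297j - 0.0872k


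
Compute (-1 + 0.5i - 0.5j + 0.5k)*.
-1 - 0.5i + 0.5j - 0.5k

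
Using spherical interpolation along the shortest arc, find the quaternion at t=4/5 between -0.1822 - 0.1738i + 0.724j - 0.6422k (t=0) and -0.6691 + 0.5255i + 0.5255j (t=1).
-0.6284 + 0.4145i + 0.6385j - 0.1602k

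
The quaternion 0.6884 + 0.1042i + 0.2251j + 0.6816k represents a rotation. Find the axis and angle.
axis = (0.1437, 0.3103, 0.9397), θ = 93°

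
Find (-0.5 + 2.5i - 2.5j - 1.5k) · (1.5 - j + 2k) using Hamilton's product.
-0.25 - 2.75i - 8.25j - 5.75k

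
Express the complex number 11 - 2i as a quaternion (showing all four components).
11 - 2i + 0j + 0k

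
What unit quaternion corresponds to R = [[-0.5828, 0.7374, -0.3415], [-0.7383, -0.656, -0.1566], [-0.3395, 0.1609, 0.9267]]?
-0.4147 - 0.1914i + 0.0012j + 0.8896k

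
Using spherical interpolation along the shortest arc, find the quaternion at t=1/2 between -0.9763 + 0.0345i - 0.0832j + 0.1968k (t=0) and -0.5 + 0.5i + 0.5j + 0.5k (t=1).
-0.8352 + 0.3024i + 0.2358j + 0.3942k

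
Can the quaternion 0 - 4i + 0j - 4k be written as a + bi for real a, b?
No. The quaternion -4i - 4k has j-coefficient y = 0 and k-coefficient z = -4, not both zero, so it does not lie in the complex subalgebra spanned by 1 and i.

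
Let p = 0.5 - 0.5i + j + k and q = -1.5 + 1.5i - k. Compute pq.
1 + 0.5i - 0.5j - 3.5k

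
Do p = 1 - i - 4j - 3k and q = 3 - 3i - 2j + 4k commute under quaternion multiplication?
No: pq = 4 - 28i - j - 15k ≠ 4 + 16i - 27j + 5k = qp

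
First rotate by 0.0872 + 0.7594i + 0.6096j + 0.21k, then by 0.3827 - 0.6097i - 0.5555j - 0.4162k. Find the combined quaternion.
0.9224 + 0.3745i - 0.0032j + 0.0942k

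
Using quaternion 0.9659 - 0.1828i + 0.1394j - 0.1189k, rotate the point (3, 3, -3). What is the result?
(2.396, 0.913, -4.519)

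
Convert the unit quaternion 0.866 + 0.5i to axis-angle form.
axis = (1, 0, 0), θ = π/3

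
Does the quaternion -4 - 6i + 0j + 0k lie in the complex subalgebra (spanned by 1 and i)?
Yes. The quaternion -4 - 6i has j- and k-coefficients y = z = 0, so it lies in the complex subalgebra spanned by 1 and i.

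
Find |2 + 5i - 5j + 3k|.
√63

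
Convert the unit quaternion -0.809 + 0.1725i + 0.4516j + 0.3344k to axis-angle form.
axis = (0.2935, 0.7683, 0.5689), θ = 288°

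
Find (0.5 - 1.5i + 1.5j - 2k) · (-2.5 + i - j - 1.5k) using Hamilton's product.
-1.25 - 8.5j + 4.25k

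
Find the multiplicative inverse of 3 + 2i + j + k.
0.2 - 0.1333i - 0.0667j - 0.0667k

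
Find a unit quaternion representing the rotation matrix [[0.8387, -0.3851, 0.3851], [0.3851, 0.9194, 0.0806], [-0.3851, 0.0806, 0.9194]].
0.9588 + 0.2008j + 0.2008k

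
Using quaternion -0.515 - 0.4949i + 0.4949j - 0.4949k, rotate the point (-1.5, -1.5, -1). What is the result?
(1.489, 0.939, -1.55)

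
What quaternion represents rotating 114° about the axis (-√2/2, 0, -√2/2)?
0.5446 - 0.593i - 0.593k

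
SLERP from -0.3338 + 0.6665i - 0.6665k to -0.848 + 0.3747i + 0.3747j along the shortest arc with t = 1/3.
-0.5764 + 0.6368i + 0.1461j - 0.4907k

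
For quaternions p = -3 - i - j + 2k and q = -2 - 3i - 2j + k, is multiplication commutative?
No: pq = -1 + 14i + 3j - 8k ≠ -1 + 8i + 13j - 6k = qp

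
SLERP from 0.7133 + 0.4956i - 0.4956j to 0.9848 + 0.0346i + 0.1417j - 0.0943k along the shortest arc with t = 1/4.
0.8437 + 0.4031i - 0.3534j - 0.0266k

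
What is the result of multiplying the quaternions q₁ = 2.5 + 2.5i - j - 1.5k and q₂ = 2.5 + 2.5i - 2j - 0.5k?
-2.75 + 10i - 10j - 7.5k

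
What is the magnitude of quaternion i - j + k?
√3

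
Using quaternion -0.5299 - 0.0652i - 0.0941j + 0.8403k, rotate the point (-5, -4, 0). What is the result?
(-1.462, 6.074, 1.403)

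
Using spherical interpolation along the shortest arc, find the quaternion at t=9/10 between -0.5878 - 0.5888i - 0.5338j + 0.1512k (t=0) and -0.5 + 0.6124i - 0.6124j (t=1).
-0.5575 + 0.5061i - 0.6577j + 0.0204k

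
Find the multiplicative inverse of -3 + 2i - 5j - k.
-0.0769 - 0.0513i + 0.1282j + 0.0256k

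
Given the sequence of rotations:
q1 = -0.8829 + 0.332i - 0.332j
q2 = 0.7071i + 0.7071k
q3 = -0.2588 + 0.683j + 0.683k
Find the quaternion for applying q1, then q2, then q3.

q2 · q1 = -0.2348 - 0.3895i + 0.2348j - 0.8591k
q3 · q2 · q1 = 0.4872 - 0.6463i - 0.4872j + 0.328k
0.4872 - 0.6463i - 0.4872j + 0.328k


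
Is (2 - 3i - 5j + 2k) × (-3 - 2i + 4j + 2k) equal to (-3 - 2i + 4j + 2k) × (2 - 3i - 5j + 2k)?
No: pq = 4 - 13i + 25j - 24k ≠ 4 + 23i + 21j + 20k = qp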